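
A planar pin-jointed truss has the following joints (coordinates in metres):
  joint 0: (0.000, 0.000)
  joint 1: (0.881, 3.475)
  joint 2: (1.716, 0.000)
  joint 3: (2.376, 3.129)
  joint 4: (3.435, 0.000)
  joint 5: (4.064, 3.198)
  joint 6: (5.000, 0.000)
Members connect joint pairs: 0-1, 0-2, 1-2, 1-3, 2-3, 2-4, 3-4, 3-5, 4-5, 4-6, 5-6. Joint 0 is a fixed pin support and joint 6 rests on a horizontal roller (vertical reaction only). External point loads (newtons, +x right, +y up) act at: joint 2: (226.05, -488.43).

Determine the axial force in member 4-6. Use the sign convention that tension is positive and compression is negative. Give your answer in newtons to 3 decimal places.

N=7 nodes, M=11 members, R=3 reactions → 2N=14, M+R=14
member 0 (0-1): L=3.5849, (cx,cy)=(0.2458,0.9693)
member 1 (0-2): L=1.7160, (cx,cy)=(1.0000,0.0000)
member 2 (1-2): L=3.5739, (cx,cy)=(0.2336,-0.9723)
member 3 (1-3): L=1.5345, (cx,cy)=(0.9742,-0.2255)
member 4 (2-3): L=3.1978, (cx,cy)=(0.2064,0.9785)
member 5 (2-4): L=1.7190, (cx,cy)=(1.0000,0.0000)
member 6 (3-4): L=3.3034, (cx,cy)=(0.3206,-0.9472)
member 7 (3-5): L=1.6894, (cx,cy)=(0.9992,0.0408)
member 8 (4-5): L=3.2593, (cx,cy)=(0.1930,0.9812)
member 9 (4-6): L=1.5650, (cx,cy)=(1.0000,0.0000)
member 10 (5-6): L=3.3322, (cx,cy)=(0.2809,-0.9597)
solve A·x = −loads:
  F[0-1] = -330.9500 N (compression)
  F[0-2] = +307.3811 N (tension)
  F[1-2] = +369.8595 N (tension)
  F[1-3] = -172.1780 N (compression)
  F[2-3] = +131.6410 N (tension)
  F[2-4] = +140.5749 N (tension)
  F[3-4] = -180.5384 N (compression)
  F[3-5] = -82.7664 N (compression)
  F[4-5] = +174.2860 N (tension)
  F[4-6] = +49.0622 N (tension)
  F[5-6] = -174.6615 N (compression)
  Rx@0 = -226.0500 N
  Ry@0 = +320.8008 N
  Ry@6 = +167.6292 N

49.062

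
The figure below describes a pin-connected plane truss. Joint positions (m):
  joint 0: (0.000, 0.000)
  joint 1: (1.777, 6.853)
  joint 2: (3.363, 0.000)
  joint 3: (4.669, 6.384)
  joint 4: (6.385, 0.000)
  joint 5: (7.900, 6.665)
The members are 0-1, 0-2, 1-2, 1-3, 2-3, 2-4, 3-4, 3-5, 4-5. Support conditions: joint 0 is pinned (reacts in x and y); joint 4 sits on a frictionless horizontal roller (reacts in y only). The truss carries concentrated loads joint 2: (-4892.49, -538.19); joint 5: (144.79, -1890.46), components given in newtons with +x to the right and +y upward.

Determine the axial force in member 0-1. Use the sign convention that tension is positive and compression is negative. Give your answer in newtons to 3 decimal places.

356.383

N=6 nodes, M=9 members, R=3 reactions → 2N=12, M+R=12
member 0 (0-1): L=7.0796, (cx,cy)=(0.2510,0.9680)
member 1 (0-2): L=3.3630, (cx,cy)=(1.0000,0.0000)
member 2 (1-2): L=7.0341, (cx,cy)=(0.2255,-0.9742)
member 3 (1-3): L=2.9298, (cx,cy)=(0.9871,-0.1601)
member 4 (2-3): L=6.5162, (cx,cy)=(0.2004,0.9797)
member 5 (2-4): L=3.0220, (cx,cy)=(1.0000,0.0000)
member 6 (3-4): L=6.6106, (cx,cy)=(0.2596,-0.9657)
member 7 (3-5): L=3.2432, (cx,cy)=(0.9962,0.0866)
member 8 (4-5): L=6.8350, (cx,cy)=(0.2217,0.9751)
solve A·x = −loads:
  F[0-1] = +356.3835 N (tension)
  F[0-2] = -4837.1527 N (compression)
  F[1-2] = -383.3711 N (compression)
  F[1-3] = +178.1902 N (tension)
  F[2-3] = +930.5710 N (tension)
  F[2-4] = -217.6101 N (compression)
  F[3-4] = -861.7316 N (compression)
  F[3-5] = +588.3032 N (tension)
  F[4-5] = -1990.9560 N (compression)
  Rx@0 = +4747.7000 N
  Ry@0 = -344.9745 N
  Ry@4 = +2773.6245 N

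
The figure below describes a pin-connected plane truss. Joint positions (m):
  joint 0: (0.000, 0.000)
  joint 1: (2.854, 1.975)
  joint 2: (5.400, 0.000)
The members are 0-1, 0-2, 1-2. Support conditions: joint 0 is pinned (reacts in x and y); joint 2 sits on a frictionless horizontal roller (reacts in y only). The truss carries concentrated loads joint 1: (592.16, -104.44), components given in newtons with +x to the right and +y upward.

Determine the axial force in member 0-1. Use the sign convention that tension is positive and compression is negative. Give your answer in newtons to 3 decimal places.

N=3 nodes, M=3 members, R=3 reactions → 2N=6, M+R=6
member 0 (0-1): L=3.4707, (cx,cy)=(0.8223,0.5690)
member 1 (0-2): L=5.4000, (cx,cy)=(1.0000,0.0000)
member 2 (1-2): L=3.2222, (cx,cy)=(0.7901,-0.6129)
solve A·x = −loads:
  F[0-1] = +294.0637 N (tension)
  F[0-2] = +350.3496 N (tension)
  F[1-2] = -443.4036 N (compression)
  Rx@0 = -592.1600 N
  Ry@0 = -167.3355 N
  Ry@2 = +271.7755 N

294.064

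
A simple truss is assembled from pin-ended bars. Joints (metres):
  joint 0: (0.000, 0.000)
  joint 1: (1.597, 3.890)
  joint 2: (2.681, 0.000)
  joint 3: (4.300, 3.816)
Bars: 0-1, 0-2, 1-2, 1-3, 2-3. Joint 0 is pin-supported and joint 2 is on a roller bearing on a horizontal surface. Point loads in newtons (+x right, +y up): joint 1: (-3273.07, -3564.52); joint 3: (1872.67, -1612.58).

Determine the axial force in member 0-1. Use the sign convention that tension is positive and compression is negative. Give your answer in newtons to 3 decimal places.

N=4 nodes, M=5 members, R=3 reactions → 2N=8, M+R=8
member 0 (0-1): L=4.2051, (cx,cy)=(0.3798,0.9251)
member 1 (0-2): L=2.6810, (cx,cy)=(1.0000,0.0000)
member 2 (1-2): L=4.0382, (cx,cy)=(0.2684,-0.9633)
member 3 (1-3): L=2.7040, (cx,cy)=(0.9996,-0.0274)
member 4 (2-3): L=4.1452, (cx,cy)=(0.3906,0.9206)
solve A·x = −loads:
  F[0-1] = -2757.6401 N (compression)
  F[0-2] = -353.1013 N (compression)
  F[1-2] = -1123.9378 N (compression)
  F[1-3] = +2528.4233 N (tension)
  F[2-3] = -1676.5469 N (compression)
  Rx@0 = +1400.4000 N
  Ry@0 = +2551.0281 N
  Ry@2 = +2626.0719 N

-2757.640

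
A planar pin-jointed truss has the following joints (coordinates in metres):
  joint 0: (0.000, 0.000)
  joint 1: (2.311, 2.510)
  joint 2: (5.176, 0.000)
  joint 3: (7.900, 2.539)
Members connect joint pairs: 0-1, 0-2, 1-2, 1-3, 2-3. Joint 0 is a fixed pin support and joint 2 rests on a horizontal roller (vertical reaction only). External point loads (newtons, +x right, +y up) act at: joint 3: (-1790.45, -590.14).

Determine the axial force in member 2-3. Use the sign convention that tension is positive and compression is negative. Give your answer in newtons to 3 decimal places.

-856.667

N=4 nodes, M=5 members, R=3 reactions → 2N=8, M+R=8
member 0 (0-1): L=3.4119, (cx,cy)=(0.6773,0.7357)
member 1 (0-2): L=5.1760, (cx,cy)=(1.0000,0.0000)
member 2 (1-2): L=3.8090, (cx,cy)=(0.7522,-0.6590)
member 3 (1-3): L=5.5891, (cx,cy)=(1.0000,0.0052)
member 4 (2-3): L=3.7238, (cx,cy)=(0.7315,0.6818)
solve A·x = −loads:
  F[0-1] = -771.6785 N (compression)
  F[0-2] = -1267.7596 N (compression)
  F[1-2] = +852.3322 N (tension)
  F[1-3] = -1163.8047 N (compression)
  F[2-3] = -856.6670 N (compression)
  Rx@0 = +1790.4500 N
  Ry@0 = +567.6992 N
  Ry@2 = +22.4408 N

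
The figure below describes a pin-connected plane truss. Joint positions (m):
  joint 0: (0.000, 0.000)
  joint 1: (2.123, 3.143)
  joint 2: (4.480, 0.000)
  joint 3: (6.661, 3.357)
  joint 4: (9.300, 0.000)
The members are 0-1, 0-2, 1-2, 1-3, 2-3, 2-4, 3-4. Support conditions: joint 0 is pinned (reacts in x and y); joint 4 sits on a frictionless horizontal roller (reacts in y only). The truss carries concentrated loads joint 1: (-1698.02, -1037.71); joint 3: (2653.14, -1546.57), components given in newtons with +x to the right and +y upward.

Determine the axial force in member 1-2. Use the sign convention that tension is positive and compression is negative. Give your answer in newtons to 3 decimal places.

-155.803

N=5 nodes, M=7 members, R=3 reactions → 2N=10, M+R=10
member 0 (0-1): L=3.7928, (cx,cy)=(0.5597,0.8287)
member 1 (0-2): L=4.4800, (cx,cy)=(1.0000,0.0000)
member 2 (1-2): L=3.9286, (cx,cy)=(0.6000,-0.8000)
member 3 (1-3): L=4.5430, (cx,cy)=(0.9989,0.0471)
member 4 (2-3): L=4.0033, (cx,cy)=(0.5448,0.8386)
member 5 (2-4): L=4.8200, (cx,cy)=(1.0000,0.0000)
member 6 (3-4): L=4.2701, (cx,cy)=(0.6180,-0.7862)
solve A·x = −loads:
  F[0-1] = -1032.7918 N (compression)
  F[0-2] = +1533.2149 N (tension)
  F[1-2] = -155.8034 N (compression)
  F[1-3] = +1214.7492 N (tension)
  F[2-3] = +148.6440 N (tension)
  F[2-4] = +1358.7573 N (tension)
  F[3-4] = -2198.5723 N (compression)
  Rx@0 = -955.1200 N
  Ry@0 = +855.8418 N
  Ry@4 = +1728.4382 N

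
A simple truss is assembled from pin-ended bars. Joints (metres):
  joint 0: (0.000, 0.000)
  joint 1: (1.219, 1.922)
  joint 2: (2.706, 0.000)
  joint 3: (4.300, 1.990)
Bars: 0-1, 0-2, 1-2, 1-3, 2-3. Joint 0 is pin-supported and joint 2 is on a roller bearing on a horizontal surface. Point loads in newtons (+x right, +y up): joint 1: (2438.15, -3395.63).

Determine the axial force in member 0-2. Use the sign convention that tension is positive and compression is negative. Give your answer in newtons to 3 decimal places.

N=4 nodes, M=5 members, R=3 reactions → 2N=8, M+R=8
member 0 (0-1): L=2.2760, (cx,cy)=(0.5356,0.8445)
member 1 (0-2): L=2.7060, (cx,cy)=(1.0000,0.0000)
member 2 (1-2): L=2.4301, (cx,cy)=(0.6119,-0.7909)
member 3 (1-3): L=3.0818, (cx,cy)=(0.9998,0.0221)
member 4 (2-3): L=2.5497, (cx,cy)=(0.6252,0.7805)
solve A·x = −loads:
  F[0-1] = -158.9295 N (compression)
  F[0-2] = +2523.2719 N (tension)
  F[1-2] = -4123.5602 N (compression)
  F[1-3] = +0.0000 N (tension)
  F[2-3] = -0.0000 N (compression)
  Rx@0 = -2438.1500 N
  Ry@0 = +134.2119 N
  Ry@2 = +3261.4181 N

2523.272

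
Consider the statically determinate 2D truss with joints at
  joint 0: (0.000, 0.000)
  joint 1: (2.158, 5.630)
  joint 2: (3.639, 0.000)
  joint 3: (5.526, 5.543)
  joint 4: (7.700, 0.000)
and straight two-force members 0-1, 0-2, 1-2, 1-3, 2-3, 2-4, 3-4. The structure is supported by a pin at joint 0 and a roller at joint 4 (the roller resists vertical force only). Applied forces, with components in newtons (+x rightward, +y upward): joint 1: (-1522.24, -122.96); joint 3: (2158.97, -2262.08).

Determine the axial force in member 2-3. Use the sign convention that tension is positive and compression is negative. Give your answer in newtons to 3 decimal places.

-134.603

N=5 nodes, M=7 members, R=3 reactions → 2N=10, M+R=10
member 0 (0-1): L=6.0294, (cx,cy)=(0.3579,0.9338)
member 1 (0-2): L=3.6390, (cx,cy)=(1.0000,0.0000)
member 2 (1-2): L=5.8215, (cx,cy)=(0.2544,-0.9671)
member 3 (1-3): L=3.3691, (cx,cy)=(0.9997,-0.0258)
member 4 (2-3): L=5.8554, (cx,cy)=(0.3223,0.9466)
member 5 (2-4): L=4.0610, (cx,cy)=(1.0000,0.0000)
member 6 (3-4): L=5.9541, (cx,cy)=(0.3651,-0.9310)
solve A·x = −loads:
  F[0-1] = -306.2966 N (compression)
  F[0-2] = +746.3572 N (tension)
  F[1-2] = +131.7572 N (tension)
  F[1-3] = +1379.5538 N (tension)
  F[2-3] = -134.6035 N (compression)
  F[2-4] = +823.2545 N (tension)
  F[3-4] = -2254.7043 N (compression)
  Rx@0 = -636.7300 N
  Ry@0 = +286.0061 N
  Ry@4 = +2099.0339 N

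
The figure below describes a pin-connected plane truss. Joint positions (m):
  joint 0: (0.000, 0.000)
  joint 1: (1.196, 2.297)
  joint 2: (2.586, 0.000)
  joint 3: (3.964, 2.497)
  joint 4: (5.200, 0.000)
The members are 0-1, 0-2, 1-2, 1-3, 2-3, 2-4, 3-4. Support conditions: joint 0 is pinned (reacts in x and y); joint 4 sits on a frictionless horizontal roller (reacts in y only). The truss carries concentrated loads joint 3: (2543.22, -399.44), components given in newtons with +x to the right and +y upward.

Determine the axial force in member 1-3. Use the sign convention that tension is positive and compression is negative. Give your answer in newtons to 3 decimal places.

1218.045

N=5 nodes, M=7 members, R=3 reactions → 2N=10, M+R=10
member 0 (0-1): L=2.5897, (cx,cy)=(0.4618,0.8870)
member 1 (0-2): L=2.5860, (cx,cy)=(1.0000,0.0000)
member 2 (1-2): L=2.6848, (cx,cy)=(0.5177,-0.8555)
member 3 (1-3): L=2.7752, (cx,cy)=(0.9974,0.0721)
member 4 (2-3): L=2.8520, (cx,cy)=(0.4832,0.8755)
member 5 (2-4): L=2.6140, (cx,cy)=(1.0000,0.0000)
member 6 (3-4): L=2.7862, (cx,cy)=(0.4436,-0.8962)
solve A·x = −loads:
  F[0-1] = +1269.8183 N (tension)
  F[0-2] = +1956.7838 N (tension)
  F[1-2] = -1213.8546 N (compression)
  F[1-3] = +1218.0447 N (tension)
  F[2-3] = +1186.1556 N (tension)
  F[2-4] = +755.2276 N (tension)
  F[3-4] = -1702.4169 N (compression)
  Rx@0 = -2543.2200 N
  Ry@0 = -1126.2909 N
  Ry@4 = +1525.7309 N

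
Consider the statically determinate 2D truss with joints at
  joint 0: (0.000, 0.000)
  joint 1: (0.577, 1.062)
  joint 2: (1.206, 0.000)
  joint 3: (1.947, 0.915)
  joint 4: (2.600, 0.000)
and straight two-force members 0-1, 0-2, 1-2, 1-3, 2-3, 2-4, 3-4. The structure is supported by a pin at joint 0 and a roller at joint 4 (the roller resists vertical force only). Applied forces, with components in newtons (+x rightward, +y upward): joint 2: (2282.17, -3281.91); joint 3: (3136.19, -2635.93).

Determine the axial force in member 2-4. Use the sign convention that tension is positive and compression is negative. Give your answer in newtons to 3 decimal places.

N=5 nodes, M=7 members, R=3 reactions → 2N=10, M+R=10
member 0 (0-1): L=1.2086, (cx,cy)=(0.4774,0.8787)
member 1 (0-2): L=1.2060, (cx,cy)=(1.0000,0.0000)
member 2 (1-2): L=1.2343, (cx,cy)=(0.5096,-0.8604)
member 3 (1-3): L=1.3779, (cx,cy)=(0.9943,-0.1067)
member 4 (2-3): L=1.1774, (cx,cy)=(0.6293,0.7771)
member 5 (2-4): L=1.3940, (cx,cy)=(1.0000,0.0000)
member 6 (3-4): L=1.1241, (cx,cy)=(0.5809,-0.8140)
solve A·x = −loads:
  F[0-1] = -1499.8949 N (compression)
  F[0-2] = +6134.4132 N (tension)
  F[1-2] = +1731.0601 N (tension)
  F[1-3] = -1607.3796 N (compression)
  F[2-3] = +2306.5607 N (tension)
  F[2-4] = +3282.7737 N (tension)
  F[3-4] = -5651.1706 N (compression)
  Rx@0 = -5418.3600 N
  Ry@0 = +1317.9350 N
  Ry@4 = +4599.9050 N

3282.774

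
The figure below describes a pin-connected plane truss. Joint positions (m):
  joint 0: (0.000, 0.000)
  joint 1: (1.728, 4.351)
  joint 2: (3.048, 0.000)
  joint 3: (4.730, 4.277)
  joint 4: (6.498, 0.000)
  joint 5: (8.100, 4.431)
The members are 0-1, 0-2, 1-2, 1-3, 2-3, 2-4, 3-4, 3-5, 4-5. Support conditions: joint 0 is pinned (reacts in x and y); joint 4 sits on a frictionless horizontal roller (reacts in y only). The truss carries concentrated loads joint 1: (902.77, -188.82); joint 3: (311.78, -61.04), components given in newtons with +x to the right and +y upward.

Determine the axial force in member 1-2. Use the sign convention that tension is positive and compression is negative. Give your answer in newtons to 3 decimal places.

-871.215

N=6 nodes, M=9 members, R=3 reactions → 2N=12, M+R=12
member 0 (0-1): L=4.6816, (cx,cy)=(0.3691,0.9294)
member 1 (0-2): L=3.0480, (cx,cy)=(1.0000,0.0000)
member 2 (1-2): L=4.5468, (cx,cy)=(0.2903,-0.9569)
member 3 (1-3): L=3.0029, (cx,cy)=(0.9997,-0.0246)
member 4 (2-3): L=4.5959, (cx,cy)=(0.3660,0.9306)
member 5 (2-4): L=3.4500, (cx,cy)=(1.0000,0.0000)
member 6 (3-4): L=4.6280, (cx,cy)=(0.3820,-0.9242)
member 7 (3-5): L=3.3735, (cx,cy)=(0.9990,0.0456)
member 8 (4-5): L=4.7117, (cx,cy)=(0.3400,0.9404)
solve A·x = −loads:
  F[0-1] = +704.2116 N (tension)
  F[0-2] = +954.6211 N (tension)
  F[1-2] = -871.2153 N (compression)
  F[1-3] = -390.0348 N (compression)
  F[2-3] = +895.8459 N (tension)
  F[2-4] = +373.8327 N (tension)
  F[3-4] = -978.5659 N (compression)
  F[3-5] = +0.0000 N (tension)
  F[4-5] = -0.0000 N (compression)
  Rx@0 = -1214.5500 N
  Ry@0 = -654.4853 N
  Ry@4 = +904.3453 N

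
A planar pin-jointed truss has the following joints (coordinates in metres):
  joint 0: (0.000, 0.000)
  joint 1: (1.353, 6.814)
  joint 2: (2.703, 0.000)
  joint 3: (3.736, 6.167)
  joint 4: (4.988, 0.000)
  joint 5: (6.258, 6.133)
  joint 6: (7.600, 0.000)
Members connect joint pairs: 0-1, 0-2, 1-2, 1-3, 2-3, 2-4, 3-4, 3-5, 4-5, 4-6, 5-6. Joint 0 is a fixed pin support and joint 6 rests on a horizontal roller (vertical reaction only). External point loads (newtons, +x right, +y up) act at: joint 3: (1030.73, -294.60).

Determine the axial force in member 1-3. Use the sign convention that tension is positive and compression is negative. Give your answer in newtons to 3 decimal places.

N=7 nodes, M=11 members, R=3 reactions → 2N=14, M+R=14
member 0 (0-1): L=6.9470, (cx,cy)=(0.1948,0.9809)
member 1 (0-2): L=2.7030, (cx,cy)=(1.0000,0.0000)
member 2 (1-2): L=6.9464, (cx,cy)=(0.1943,-0.9809)
member 3 (1-3): L=2.4693, (cx,cy)=(0.9651,-0.2620)
member 4 (2-3): L=6.2529, (cx,cy)=(0.1652,0.9863)
member 5 (2-4): L=2.2850, (cx,cy)=(1.0000,0.0000)
member 6 (3-4): L=6.2928, (cx,cy)=(0.1990,-0.9800)
member 7 (3-5): L=2.5222, (cx,cy)=(0.9999,-0.0135)
member 8 (4-5): L=6.2631, (cx,cy)=(0.2028,0.9792)
member 9 (4-6): L=2.6120, (cx,cy)=(1.0000,0.0000)
member 10 (5-6): L=6.2781, (cx,cy)=(0.2138,-0.9769)
solve A·x = −loads:
  F[0-1] = +700.0067 N (tension)
  F[0-2] = +894.3970 N (tension)
  F[1-2] = -779.6194 N (compression)
  F[1-3] = +298.2682 N (tension)
  F[2-3] = +775.4092 N (tension)
  F[2-4] = +614.7828 N (tension)
  F[3-4] = -995.4859 N (compression)
  F[3-5] = -416.7614 N (compression)
  F[4-5] = +996.2816 N (tension)
  F[4-6] = +214.7030 N (tension)
  F[5-6] = -1004.4179 N (compression)
  Rx@0 = -1030.7300 N
  Ry@0 = -686.6023 N
  Ry@6 = +981.2023 N

298.268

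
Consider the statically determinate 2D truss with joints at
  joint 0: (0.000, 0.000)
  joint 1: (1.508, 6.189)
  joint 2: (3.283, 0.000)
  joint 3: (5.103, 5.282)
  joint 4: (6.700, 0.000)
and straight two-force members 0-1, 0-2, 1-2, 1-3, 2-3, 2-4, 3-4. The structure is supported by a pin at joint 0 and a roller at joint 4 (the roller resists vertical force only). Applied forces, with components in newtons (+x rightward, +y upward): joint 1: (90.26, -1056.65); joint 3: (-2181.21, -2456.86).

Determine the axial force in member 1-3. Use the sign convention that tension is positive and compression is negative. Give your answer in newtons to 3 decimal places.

-1556.651

N=5 nodes, M=7 members, R=3 reactions → 2N=10, M+R=10
member 0 (0-1): L=6.3701, (cx,cy)=(0.2367,0.9716)
member 1 (0-2): L=3.2830, (cx,cy)=(1.0000,0.0000)
member 2 (1-2): L=6.4385, (cx,cy)=(0.2757,-0.9612)
member 3 (1-3): L=3.7077, (cx,cy)=(0.9696,-0.2446)
member 4 (2-3): L=5.5868, (cx,cy)=(0.3258,0.9454)
member 5 (2-4): L=3.4170, (cx,cy)=(1.0000,0.0000)
member 6 (3-4): L=5.5181, (cx,cy)=(0.2894,-0.9572)
solve A·x = −loads:
  F[0-1] = -3129.5953 N (compression)
  F[0-2] = -1350.0743 N (compression)
  F[1-2] = +2460.1237 N (tension)
  F[1-3] = -1556.6515 N (compression)
  F[2-3] = -2501.2337 N (compression)
  F[2-4] = +142.9722 N (tension)
  F[3-4] = -494.0146 N (compression)
  Rx@0 = +2090.9500 N
  Ry@0 = +3040.6365 N
  Ry@4 = +472.8735 N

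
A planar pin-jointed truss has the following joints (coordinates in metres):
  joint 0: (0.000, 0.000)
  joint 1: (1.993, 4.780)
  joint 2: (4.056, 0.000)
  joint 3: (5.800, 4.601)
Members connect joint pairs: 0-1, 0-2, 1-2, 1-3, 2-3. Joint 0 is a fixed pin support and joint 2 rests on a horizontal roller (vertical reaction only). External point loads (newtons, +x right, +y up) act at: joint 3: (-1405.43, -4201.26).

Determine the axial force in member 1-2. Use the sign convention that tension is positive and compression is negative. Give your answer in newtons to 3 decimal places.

N=4 nodes, M=5 members, R=3 reactions → 2N=8, M+R=8
member 0 (0-1): L=5.1788, (cx,cy)=(0.3848,0.9230)
member 1 (0-2): L=4.0560, (cx,cy)=(1.0000,0.0000)
member 2 (1-2): L=5.2062, (cx,cy)=(0.3963,-0.9181)
member 3 (1-3): L=3.8112, (cx,cy)=(0.9989,-0.0470)
member 4 (2-3): L=4.9204, (cx,cy)=(0.3544,0.9351)
solve A·x = −loads:
  F[0-1] = +229.8876 N (tension)
  F[0-2] = -1493.8987 N (compression)
  F[1-2] = -240.5124 N (compression)
  F[1-3] = +183.9771 N (tension)
  F[2-3] = -4483.7066 N (compression)
  Rx@0 = +1405.4300 N
  Ry@0 = -212.1829 N
  Ry@2 = +4413.4429 N

-240.512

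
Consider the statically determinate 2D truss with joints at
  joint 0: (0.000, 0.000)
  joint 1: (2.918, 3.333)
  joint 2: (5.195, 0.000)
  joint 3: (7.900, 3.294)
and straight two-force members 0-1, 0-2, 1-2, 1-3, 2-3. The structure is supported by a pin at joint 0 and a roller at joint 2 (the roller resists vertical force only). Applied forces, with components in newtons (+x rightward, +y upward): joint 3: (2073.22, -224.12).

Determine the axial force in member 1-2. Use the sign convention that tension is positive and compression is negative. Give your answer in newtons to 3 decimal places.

-1754.645

N=4 nodes, M=5 members, R=3 reactions → 2N=8, M+R=8
member 0 (0-1): L=4.4299, (cx,cy)=(0.6587,0.7524)
member 1 (0-2): L=5.1950, (cx,cy)=(1.0000,0.0000)
member 2 (1-2): L=4.0365, (cx,cy)=(0.5641,-0.8257)
member 3 (1-3): L=4.9822, (cx,cy)=(1.0000,-0.0078)
member 4 (2-3): L=4.2623, (cx,cy)=(0.6346,0.7728)
solve A·x = −loads:
  F[0-1] = +1902.2815 N (tension)
  F[0-2] = +820.1637 N (tension)
  F[1-2] = -1754.6446 N (compression)
  F[1-3] = +2242.9159 N (tension)
  F[2-3] = -267.2854 N (compression)
  Rx@0 = -2073.2200 N
  Ry@0 = -1431.2668 N
  Ry@2 = +1655.3868 N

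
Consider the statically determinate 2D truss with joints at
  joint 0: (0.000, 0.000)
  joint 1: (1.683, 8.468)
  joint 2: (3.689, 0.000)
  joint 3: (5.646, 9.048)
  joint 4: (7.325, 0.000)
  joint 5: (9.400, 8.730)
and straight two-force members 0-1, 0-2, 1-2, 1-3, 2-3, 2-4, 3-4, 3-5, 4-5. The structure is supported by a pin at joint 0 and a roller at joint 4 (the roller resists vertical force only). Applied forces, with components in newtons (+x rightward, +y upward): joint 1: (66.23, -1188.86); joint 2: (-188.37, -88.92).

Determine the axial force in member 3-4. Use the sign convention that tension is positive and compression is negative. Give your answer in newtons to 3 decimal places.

-401.235

N=6 nodes, M=9 members, R=3 reactions → 2N=12, M+R=12
member 0 (0-1): L=8.6336, (cx,cy)=(0.1949,0.9808)
member 1 (0-2): L=3.6890, (cx,cy)=(1.0000,0.0000)
member 2 (1-2): L=8.7024, (cx,cy)=(0.2305,-0.9731)
member 3 (1-3): L=4.0052, (cx,cy)=(0.9895,0.1448)
member 4 (2-3): L=9.2572, (cx,cy)=(0.2114,0.9774)
member 5 (2-4): L=3.6360, (cx,cy)=(1.0000,0.0000)
member 6 (3-4): L=9.2025, (cx,cy)=(0.1825,-0.9832)
member 7 (3-5): L=3.7674, (cx,cy)=(0.9964,-0.0844)
member 8 (4-5): L=8.9732, (cx,cy)=(0.2312,0.9729)
solve A·x = −loads:
  F[0-1] = -900.5561 N (compression)
  F[0-2] = +53.4103 N (tension)
  F[1-2] = -338.6607 N (compression)
  F[1-3] = -165.4590 N (compression)
  F[2-3] = +428.1366 N (tension)
  F[2-4] = +73.2057 N (tension)
  F[3-4] = -401.2348 N (compression)
  F[3-5] = -0.0000 N (tension)
  F[4-5] = +0.0000 N (tension)
  Rx@0 = +122.1400 N
  Ry@0 = +883.2799 N
  Ry@4 = +394.5001 N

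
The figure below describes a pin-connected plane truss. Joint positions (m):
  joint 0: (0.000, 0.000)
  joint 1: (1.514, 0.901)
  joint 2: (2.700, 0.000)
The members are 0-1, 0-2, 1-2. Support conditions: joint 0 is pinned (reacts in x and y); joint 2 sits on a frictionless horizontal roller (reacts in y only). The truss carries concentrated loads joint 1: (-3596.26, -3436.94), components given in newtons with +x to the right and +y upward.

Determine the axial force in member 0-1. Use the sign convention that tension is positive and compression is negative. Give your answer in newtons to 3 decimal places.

N=3 nodes, M=3 members, R=3 reactions → 2N=6, M+R=6
member 0 (0-1): L=1.7618, (cx,cy)=(0.8593,0.5114)
member 1 (0-2): L=2.7000, (cx,cy)=(1.0000,0.0000)
member 2 (1-2): L=1.4894, (cx,cy)=(0.7963,-0.6049)
solve A·x = −loads:
  F[0-1] = -5298.7322 N (compression)
  F[0-2] = +957.1547 N (tension)
  F[1-2] = -1202.0349 N (compression)
  Rx@0 = +3596.2600 N
  Ry@0 = +2709.7930 N
  Ry@2 = +727.1470 N

-5298.732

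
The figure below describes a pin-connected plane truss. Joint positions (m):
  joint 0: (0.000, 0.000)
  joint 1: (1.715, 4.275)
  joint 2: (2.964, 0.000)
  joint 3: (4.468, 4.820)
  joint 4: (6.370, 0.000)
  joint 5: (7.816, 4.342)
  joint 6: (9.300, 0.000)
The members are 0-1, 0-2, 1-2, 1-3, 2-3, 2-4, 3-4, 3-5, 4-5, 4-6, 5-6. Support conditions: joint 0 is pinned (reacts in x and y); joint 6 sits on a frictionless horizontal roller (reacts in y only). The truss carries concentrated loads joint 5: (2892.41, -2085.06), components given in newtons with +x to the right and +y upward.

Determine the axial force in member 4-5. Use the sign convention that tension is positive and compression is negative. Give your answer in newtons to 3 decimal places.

N=7 nodes, M=11 members, R=3 reactions → 2N=14, M+R=14
member 0 (0-1): L=4.6062, (cx,cy)=(0.3723,0.9281)
member 1 (0-2): L=2.9640, (cx,cy)=(1.0000,0.0000)
member 2 (1-2): L=4.4537, (cx,cy)=(0.2804,-0.9599)
member 3 (1-3): L=2.8064, (cx,cy)=(0.9810,0.1942)
member 4 (2-3): L=5.0492, (cx,cy)=(0.2979,0.9546)
member 5 (2-4): L=3.4060, (cx,cy)=(1.0000,0.0000)
member 6 (3-4): L=5.1817, (cx,cy)=(0.3671,-0.9302)
member 7 (3-5): L=3.3820, (cx,cy)=(0.9900,-0.1413)
member 8 (4-5): L=4.5764, (cx,cy)=(0.3160,0.9488)
member 9 (4-6): L=2.9300, (cx,cy)=(1.0000,0.0000)
member 10 (5-6): L=4.5886, (cx,cy)=(0.3234,-0.9463)
solve A·x = −loads:
  F[0-1] = +1096.5397 N (tension)
  F[0-2] = +2484.1395 N (tension)
  F[1-2] = -922.6777 N (compression)
  F[1-3] = +679.9709 N (tension)
  F[2-3] = +927.7665 N (tension)
  F[2-4] = +1949.0311 N (tension)
  F[3-4] = -1312.8280 N (compression)
  F[3-5] = +1439.7198 N (tension)
  F[4-5] = +1287.1272 N (tension)
  F[4-6] = +1060.4552 N (tension)
  F[5-6] = -3278.9767 N (compression)
  Rx@0 = -2892.4100 N
  Ry@0 = -1017.7006 N
  Ry@6 = +3102.7606 N

1287.127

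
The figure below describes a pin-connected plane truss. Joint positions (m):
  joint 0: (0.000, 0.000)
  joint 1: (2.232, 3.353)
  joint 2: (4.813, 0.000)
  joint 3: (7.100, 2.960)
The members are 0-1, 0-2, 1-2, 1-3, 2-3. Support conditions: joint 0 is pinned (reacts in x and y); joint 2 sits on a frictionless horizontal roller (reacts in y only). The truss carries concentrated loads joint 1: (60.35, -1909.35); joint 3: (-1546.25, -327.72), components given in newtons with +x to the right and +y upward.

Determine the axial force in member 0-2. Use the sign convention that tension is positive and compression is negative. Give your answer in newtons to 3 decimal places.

N=4 nodes, M=5 members, R=3 reactions → 2N=8, M+R=8
member 0 (0-1): L=4.0280, (cx,cy)=(0.5541,0.8324)
member 1 (0-2): L=4.8130, (cx,cy)=(1.0000,0.0000)
member 2 (1-2): L=4.2313, (cx,cy)=(0.6100,-0.7924)
member 3 (1-3): L=4.8838, (cx,cy)=(0.9968,-0.0805)
member 4 (2-3): L=3.7406, (cx,cy)=(0.6114,0.7913)
solve A·x = −loads:
  F[0-1] = -2134.8042 N (compression)
  F[0-2] = -302.9471 N (compression)
  F[1-2] = -42.9199 N (compression)
  F[1-3] = -1221.0828 N (compression)
  F[2-3] = -538.3154 N (compression)
  Rx@0 = +1485.9000 N
  Ry@0 = +1777.0794 N
  Ry@2 = +459.9906 N

-302.947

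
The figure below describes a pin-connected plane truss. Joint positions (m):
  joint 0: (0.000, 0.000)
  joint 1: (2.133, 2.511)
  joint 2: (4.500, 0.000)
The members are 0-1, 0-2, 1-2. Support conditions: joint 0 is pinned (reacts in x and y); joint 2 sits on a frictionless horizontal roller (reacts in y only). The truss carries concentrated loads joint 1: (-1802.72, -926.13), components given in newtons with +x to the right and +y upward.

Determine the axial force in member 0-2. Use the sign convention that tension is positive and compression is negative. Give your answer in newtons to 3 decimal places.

N=3 nodes, M=3 members, R=3 reactions → 2N=6, M+R=6
member 0 (0-1): L=3.2947, (cx,cy)=(0.6474,0.7621)
member 1 (0-2): L=4.5000, (cx,cy)=(1.0000,0.0000)
member 2 (1-2): L=3.4508, (cx,cy)=(0.6859,-0.7277)
solve A·x = −loads:
  F[0-1] = -1959.0354 N (compression)
  F[0-2] = -534.4199 N (compression)
  F[1-2] = +779.1128 N (tension)
  Rx@0 = +1802.7200 N
  Ry@0 = +1493.0621 N
  Ry@2 = -566.9321 N

-534.420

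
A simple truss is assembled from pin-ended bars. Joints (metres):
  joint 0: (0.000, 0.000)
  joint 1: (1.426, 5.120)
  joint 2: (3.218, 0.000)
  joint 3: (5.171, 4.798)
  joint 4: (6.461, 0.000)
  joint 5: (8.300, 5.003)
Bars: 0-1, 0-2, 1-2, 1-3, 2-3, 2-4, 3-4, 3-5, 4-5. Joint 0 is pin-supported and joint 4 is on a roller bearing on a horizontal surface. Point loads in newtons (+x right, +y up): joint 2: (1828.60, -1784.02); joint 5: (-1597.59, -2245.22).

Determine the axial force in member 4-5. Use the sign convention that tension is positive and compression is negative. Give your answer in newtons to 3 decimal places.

-2336.859

N=6 nodes, M=9 members, R=3 reactions → 2N=12, M+R=12
member 0 (0-1): L=5.3149, (cx,cy)=(0.2683,0.9633)
member 1 (0-2): L=3.2180, (cx,cy)=(1.0000,0.0000)
member 2 (1-2): L=5.4245, (cx,cy)=(0.3304,-0.9439)
member 3 (1-3): L=3.7588, (cx,cy)=(0.9963,-0.0857)
member 4 (2-3): L=5.1803, (cx,cy)=(0.3770,0.9262)
member 5 (2-4): L=3.2430, (cx,cy)=(1.0000,0.0000)
member 6 (3-4): L=4.9684, (cx,cy)=(0.2596,-0.9657)
member 7 (3-5): L=3.1357, (cx,cy)=(0.9979,0.0654)
member 8 (4-5): L=5.3303, (cx,cy)=(0.3450,0.9386)
solve A·x = −loads:
  F[0-1] = -1550.3213 N (compression)
  F[0-2] = +646.9669 N (tension)
  F[1-2] = +1670.4735 N (tension)
  F[1-3] = -971.3693 N (compression)
  F[2-3] = +223.8474 N (tension)
  F[2-4] = -714.1839 N (compression)
  F[3-4] = -354.5476 N (compression)
  F[3-5] = -793.0474 N (compression)
  F[4-5] = -2336.8590 N (compression)
  Rx@0 = -231.0100 N
  Ry@0 = +1493.4778 N
  Ry@4 = +2535.7622 N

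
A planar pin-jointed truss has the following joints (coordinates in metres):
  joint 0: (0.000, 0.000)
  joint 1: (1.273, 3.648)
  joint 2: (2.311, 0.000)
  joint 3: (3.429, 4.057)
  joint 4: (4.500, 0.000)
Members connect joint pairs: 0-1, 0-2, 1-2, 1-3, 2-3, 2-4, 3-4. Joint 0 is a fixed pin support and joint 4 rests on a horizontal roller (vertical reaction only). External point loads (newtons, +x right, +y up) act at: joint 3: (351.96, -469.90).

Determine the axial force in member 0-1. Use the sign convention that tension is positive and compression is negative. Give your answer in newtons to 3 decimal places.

217.627

N=5 nodes, M=7 members, R=3 reactions → 2N=10, M+R=10
member 0 (0-1): L=3.8637, (cx,cy)=(0.3295,0.9442)
member 1 (0-2): L=2.3110, (cx,cy)=(1.0000,0.0000)
member 2 (1-2): L=3.7928, (cx,cy)=(0.2737,-0.9618)
member 3 (1-3): L=2.1945, (cx,cy)=(0.9825,0.1864)
member 4 (2-3): L=4.2082, (cx,cy)=(0.2657,0.9641)
member 5 (2-4): L=2.1890, (cx,cy)=(1.0000,0.0000)
member 6 (3-4): L=4.1960, (cx,cy)=(0.2552,-0.9669)
solve A·x = −loads:
  F[0-1] = +217.6266 N (tension)
  F[0-2] = +280.2577 N (tension)
  F[1-2] = -189.2727 N (compression)
  F[1-3] = +125.7044 N (tension)
  F[2-3] = +188.8325 N (tension)
  F[2-4] = +178.2911 N (tension)
  F[3-4] = -698.5123 N (compression)
  Rx@0 = -351.9600 N
  Ry@0 = -205.4753 N
  Ry@4 = +675.3753 N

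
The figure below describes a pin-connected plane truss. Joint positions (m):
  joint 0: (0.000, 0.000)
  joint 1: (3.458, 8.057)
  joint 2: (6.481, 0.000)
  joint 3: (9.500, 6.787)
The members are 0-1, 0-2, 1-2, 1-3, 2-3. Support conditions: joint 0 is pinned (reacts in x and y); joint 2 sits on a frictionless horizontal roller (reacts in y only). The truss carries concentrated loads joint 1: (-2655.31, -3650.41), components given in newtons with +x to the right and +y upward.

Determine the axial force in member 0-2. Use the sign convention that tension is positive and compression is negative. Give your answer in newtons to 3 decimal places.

N=4 nodes, M=5 members, R=3 reactions → 2N=8, M+R=8
member 0 (0-1): L=8.7677, (cx,cy)=(0.3944,0.9189)
member 1 (0-2): L=6.4810, (cx,cy)=(1.0000,0.0000)
member 2 (1-2): L=8.6055, (cx,cy)=(0.3513,-0.9363)
member 3 (1-3): L=6.1740, (cx,cy)=(0.9786,-0.2057)
member 4 (2-3): L=7.4282, (cx,cy)=(0.4064,0.9137)
solve A·x = −loads:
  F[0-1] = -5445.0945 N (compression)
  F[0-2] = -507.7591 N (compression)
  F[1-2] = +1445.4172 N (tension)
  F[1-3] = -0.0000 N (tension)
  F[2-3] = +0.0000 N (tension)
  Rx@0 = +2655.3100 N
  Ry@0 = +5003.7065 N
  Ry@2 = -1353.2965 N

-507.759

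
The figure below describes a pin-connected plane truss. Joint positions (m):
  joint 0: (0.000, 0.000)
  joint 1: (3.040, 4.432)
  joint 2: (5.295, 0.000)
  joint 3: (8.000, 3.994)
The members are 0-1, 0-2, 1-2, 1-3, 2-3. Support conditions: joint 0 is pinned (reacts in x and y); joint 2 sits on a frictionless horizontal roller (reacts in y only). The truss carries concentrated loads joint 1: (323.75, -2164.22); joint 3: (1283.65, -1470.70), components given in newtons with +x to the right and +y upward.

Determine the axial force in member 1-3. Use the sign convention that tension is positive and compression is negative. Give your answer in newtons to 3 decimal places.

2159.428

N=4 nodes, M=5 members, R=3 reactions → 2N=8, M+R=8
member 0 (0-1): L=5.3744, (cx,cy)=(0.5656,0.8246)
member 1 (0-2): L=5.2950, (cx,cy)=(1.0000,0.0000)
member 2 (1-2): L=4.9727, (cx,cy)=(0.4535,-0.8913)
member 3 (1-3): L=4.9793, (cx,cy)=(0.9961,-0.0880)
member 4 (2-3): L=4.8238, (cx,cy)=(0.5608,0.8280)
solve A·x = −loads:
  F[0-1] = +1296.1550 N (tension)
  F[0-2] = +874.2376 N (tension)
  F[1-2] = -3840.6468 N (compression)
  F[1-3] = +2159.4275 N (tension)
  F[2-3] = -1546.8386 N (compression)
  Rx@0 = -1607.4000 N
  Ry@0 = -1068.8736 N
  Ry@2 = +4703.7936 N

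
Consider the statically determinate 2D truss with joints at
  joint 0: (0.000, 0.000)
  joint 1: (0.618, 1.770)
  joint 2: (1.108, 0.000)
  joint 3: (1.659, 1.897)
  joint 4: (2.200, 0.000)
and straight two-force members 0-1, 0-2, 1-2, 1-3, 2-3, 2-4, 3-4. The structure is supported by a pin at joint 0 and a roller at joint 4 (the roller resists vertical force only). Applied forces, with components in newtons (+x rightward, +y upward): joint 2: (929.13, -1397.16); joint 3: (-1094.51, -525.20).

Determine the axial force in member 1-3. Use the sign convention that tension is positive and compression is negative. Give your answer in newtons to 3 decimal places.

-1077.562

N=5 nodes, M=7 members, R=3 reactions → 2N=10, M+R=10
member 0 (0-1): L=1.8748, (cx,cy)=(0.3296,0.9441)
member 1 (0-2): L=1.1080, (cx,cy)=(1.0000,0.0000)
member 2 (1-2): L=1.8366, (cx,cy)=(0.2668,-0.9638)
member 3 (1-3): L=1.0487, (cx,cy)=(0.9926,0.1211)
member 4 (2-3): L=1.9754, (cx,cy)=(0.2789,0.9603)
member 5 (2-4): L=1.0920, (cx,cy)=(1.0000,0.0000)
member 6 (3-4): L=1.9726, (cx,cy)=(0.2743,-0.9617)
solve A·x = −loads:
  F[0-1] = -1870.9913 N (compression)
  F[0-2] = +451.3690 N (tension)
  F[1-2] = +1697.4540 N (tension)
  F[1-3] = -1077.5624 N (compression)
  F[2-3] = -248.6318 N (compression)
  F[2-4] = +44.4729 N (tension)
  F[3-4] = -162.1606 N (compression)
  Rx@0 = +165.3800 N
  Ry@0 = +1766.4170 N
  Ry@4 = +155.9430 N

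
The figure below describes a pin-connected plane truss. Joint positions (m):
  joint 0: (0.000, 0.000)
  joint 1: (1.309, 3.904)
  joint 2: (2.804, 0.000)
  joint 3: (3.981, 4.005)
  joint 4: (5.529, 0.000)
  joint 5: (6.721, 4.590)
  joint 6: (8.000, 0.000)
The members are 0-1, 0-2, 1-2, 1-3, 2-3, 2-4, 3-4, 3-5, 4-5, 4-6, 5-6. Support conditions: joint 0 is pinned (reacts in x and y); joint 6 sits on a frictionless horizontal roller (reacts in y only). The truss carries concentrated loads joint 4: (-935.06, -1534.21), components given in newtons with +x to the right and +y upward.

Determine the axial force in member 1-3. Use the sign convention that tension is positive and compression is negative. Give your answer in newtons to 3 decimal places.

-335.741

N=7 nodes, M=11 members, R=3 reactions → 2N=14, M+R=14
member 0 (0-1): L=4.1176, (cx,cy)=(0.3179,0.9481)
member 1 (0-2): L=2.8040, (cx,cy)=(1.0000,0.0000)
member 2 (1-2): L=4.1805, (cx,cy)=(0.3576,-0.9339)
member 3 (1-3): L=2.6739, (cx,cy)=(0.9993,0.0378)
member 4 (2-3): L=4.1744, (cx,cy)=(0.2820,0.9594)
member 5 (2-4): L=2.7250, (cx,cy)=(1.0000,0.0000)
member 6 (3-4): L=4.2938, (cx,cy)=(0.3605,-0.9328)
member 7 (3-5): L=2.8018, (cx,cy)=(0.9780,0.2088)
member 8 (4-5): L=4.7423, (cx,cy)=(0.2514,0.9679)
member 9 (4-6): L=2.4710, (cx,cy)=(1.0000,0.0000)
member 10 (5-6): L=4.7649, (cx,cy)=(0.2684,-0.9633)
solve A·x = −loads:
  F[0-1] = -499.8075 N (compression)
  F[0-2] = -776.1697 N (compression)
  F[1-2] = +493.8568 N (tension)
  F[1-3] = -335.7411 N (compression)
  F[2-3] = -480.7011 N (compression)
  F[2-4] = -464.0206 N (compression)
  F[3-4] = +369.7157 N (tension)
  F[3-5] = -617.9510 N (compression)
  F[4-5] = +1228.8094 N (tension)
  F[4-6] = +295.4604 N (tension)
  F[5-6] = -1100.7263 N (compression)
  Rx@0 = +935.0600 N
  Ry@0 = +473.8791 N
  Ry@6 = +1060.3309 N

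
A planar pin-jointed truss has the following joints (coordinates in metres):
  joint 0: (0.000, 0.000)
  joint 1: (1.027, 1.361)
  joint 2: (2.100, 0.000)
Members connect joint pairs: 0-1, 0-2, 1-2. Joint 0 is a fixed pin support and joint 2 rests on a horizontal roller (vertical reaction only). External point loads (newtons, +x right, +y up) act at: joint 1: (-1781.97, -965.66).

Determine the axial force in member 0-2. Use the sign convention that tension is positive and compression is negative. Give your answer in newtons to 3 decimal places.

N=3 nodes, M=3 members, R=3 reactions → 2N=6, M+R=6
member 0 (0-1): L=1.7050, (cx,cy)=(0.6023,0.7982)
member 1 (0-2): L=2.1000, (cx,cy)=(1.0000,0.0000)
member 2 (1-2): L=1.7331, (cx,cy)=(0.6191,-0.7853)
solve A·x = −loads:
  F[0-1] = -2064.9161 N (compression)
  F[0-2] = -538.1813 N (compression)
  F[1-2] = +869.2677 N (tension)
  Rx@0 = +1781.9700 N
  Ry@0 = +1648.2925 N
  Ry@2 = -682.6325 N

-538.181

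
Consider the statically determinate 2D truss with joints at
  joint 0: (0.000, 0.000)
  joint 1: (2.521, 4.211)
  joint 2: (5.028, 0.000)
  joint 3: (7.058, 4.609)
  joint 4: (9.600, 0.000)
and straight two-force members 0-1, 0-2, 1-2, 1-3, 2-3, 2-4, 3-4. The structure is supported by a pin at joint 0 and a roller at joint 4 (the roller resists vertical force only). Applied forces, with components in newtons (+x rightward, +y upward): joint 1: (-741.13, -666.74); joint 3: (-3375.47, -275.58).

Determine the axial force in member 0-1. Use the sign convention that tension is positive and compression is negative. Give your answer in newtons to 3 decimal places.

N=5 nodes, M=7 members, R=3 reactions → 2N=10, M+R=10
member 0 (0-1): L=4.9079, (cx,cy)=(0.5137,0.8580)
member 1 (0-2): L=5.0280, (cx,cy)=(1.0000,0.0000)
member 2 (1-2): L=4.9008, (cx,cy)=(0.5116,-0.8593)
member 3 (1-3): L=4.5544, (cx,cy)=(0.9962,0.0874)
member 4 (2-3): L=5.0362, (cx,cy)=(0.4031,0.9152)
member 5 (2-4): L=4.5720, (cx,cy)=(1.0000,0.0000)
member 6 (3-4): L=5.2635, (cx,cy)=(0.4829,-0.8756)
solve A·x = −loads:
  F[0-1] = -2925.7638 N (compression)
  F[0-2] = -2613.7623 N (compression)
  F[1-2] = +1965.1370 N (tension)
  F[1-3] = -1773.7632 N (compression)
  F[2-3] = -1845.0742 N (compression)
  F[2-4] = -864.7838 N (compression)
  F[3-4] = +1790.6400 N (tension)
  Rx@0 = +4116.6000 N
  Ry@0 = +2510.2934 N
  Ry@4 = -1567.9734 N

-2925.764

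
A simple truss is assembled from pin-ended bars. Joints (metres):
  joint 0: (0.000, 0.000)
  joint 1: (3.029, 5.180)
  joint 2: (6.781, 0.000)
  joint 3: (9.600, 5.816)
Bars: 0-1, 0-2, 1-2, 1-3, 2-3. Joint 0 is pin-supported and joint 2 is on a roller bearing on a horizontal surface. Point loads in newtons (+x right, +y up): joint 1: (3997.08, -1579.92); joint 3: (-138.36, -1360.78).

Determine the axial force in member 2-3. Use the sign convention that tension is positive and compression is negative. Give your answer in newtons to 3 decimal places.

N=4 nodes, M=5 members, R=3 reactions → 2N=8, M+R=8
member 0 (0-1): L=6.0006, (cx,cy)=(0.5048,0.8632)
member 1 (0-2): L=6.7810, (cx,cy)=(1.0000,0.0000)
member 2 (1-2): L=6.3961, (cx,cy)=(0.5866,-0.8099)
member 3 (1-3): L=6.6017, (cx,cy)=(0.9953,0.0963)
member 4 (2-3): L=6.4632, (cx,cy)=(0.4362,0.8999)
solve A·x = −loads:
  F[0-1] = +3042.2517 N (tension)
  F[0-2] = +2323.0444 N (tension)
  F[1-2] = -5128.2316 N (compression)
  F[1-3] = +549.4172 N (tension)
  F[2-3] = -1571.0204 N (compression)
  Rx@0 = -3858.7200 N
  Ry@0 = -2626.2132 N
  Ry@2 = +5566.9132 N

-1571.020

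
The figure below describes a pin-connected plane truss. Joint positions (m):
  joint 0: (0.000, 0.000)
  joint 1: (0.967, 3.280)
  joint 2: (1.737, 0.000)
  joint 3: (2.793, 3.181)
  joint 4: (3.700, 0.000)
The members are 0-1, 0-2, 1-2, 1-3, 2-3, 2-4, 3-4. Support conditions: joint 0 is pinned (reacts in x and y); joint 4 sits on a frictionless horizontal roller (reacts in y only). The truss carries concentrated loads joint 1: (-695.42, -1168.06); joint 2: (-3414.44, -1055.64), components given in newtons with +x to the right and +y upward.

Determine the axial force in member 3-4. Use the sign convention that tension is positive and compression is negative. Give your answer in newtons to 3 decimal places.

N=5 nodes, M=7 members, R=3 reactions → 2N=10, M+R=10
member 0 (0-1): L=3.4196, (cx,cy)=(0.2828,0.9592)
member 1 (0-2): L=1.7370, (cx,cy)=(1.0000,0.0000)
member 2 (1-2): L=3.3692, (cx,cy)=(0.2285,-0.9735)
member 3 (1-3): L=1.8287, (cx,cy)=(0.9985,-0.0541)
member 4 (2-3): L=3.3517, (cx,cy)=(0.3151,0.9491)
member 5 (2-4): L=1.9630, (cx,cy)=(1.0000,0.0000)
member 6 (3-4): L=3.3078, (cx,cy)=(0.2742,-0.9617)
solve A·x = −loads:
  F[0-1] = -2126.1060 N (compression)
  F[0-2] = -3508.6318 N (compression)
  F[1-2] = +901.1765 N (tension)
  F[1-3] = -111.9299 N (compression)
  F[2-3] = +187.8830 N (tension)
  F[2-4] = +52.5706 N (tension)
  F[3-4] = -191.7221 N (compression)
  Rx@0 = +4109.8600 N
  Ry@0 = +2039.3262 N
  Ry@4 = +184.3738 N

-191.722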